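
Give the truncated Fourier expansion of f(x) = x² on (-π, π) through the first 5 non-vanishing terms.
-4·cos(x) + cos(2·x) - 4·cos(3·x)/9 + cos(4·x)/4 + π^2/3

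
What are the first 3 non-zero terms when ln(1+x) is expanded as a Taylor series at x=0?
x^3/3 - x^2/2 + x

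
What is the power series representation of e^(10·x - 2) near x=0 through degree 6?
12500·x^6·e^(-2)/9 + 2500·x^5·e^(-2)/3 + 1250·x^4·e^(-2)/3 + 500·x^3·e^(-2)/3 + 50·x^2·e^(-2) + 10·x·e^(-2) + e^(-2)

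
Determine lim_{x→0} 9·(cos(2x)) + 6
Direct substitution at x = 0 gives 15.

Final answer: 15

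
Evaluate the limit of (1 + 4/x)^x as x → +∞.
As x → +∞: this is the defining limit (1 + 4/x)^x → e^4.
Limit = e^(4).

Final answer: e^(4)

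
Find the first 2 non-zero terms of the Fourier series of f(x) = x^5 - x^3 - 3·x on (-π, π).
(-42·π^2 + 2·π^4 + 246)·sin(x) + (-π^4 - 6 + 6·π^2)·sin(2·x)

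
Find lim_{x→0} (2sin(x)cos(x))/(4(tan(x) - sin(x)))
Both numerator and denominator → 0 as x → 0; this is a 0/0 indeterminate form.
Expand each to leading order near x = 0: numerator ~ 2·x, denominator ~ 2·x^3.
The limit of the ratio is ∞.

Final answer: ∞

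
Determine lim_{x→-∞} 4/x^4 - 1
Evaluate the dominant behaviour as x → -∞; each term tends to a finite value or vanishes.
Limit = -1.

Final answer: -1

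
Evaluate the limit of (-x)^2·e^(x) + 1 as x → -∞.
The product is a 0·∞ indeterminate form at x → -∞.
Rewrite the product as (-x)^2 / e^(-x) (an ∞/∞ form) and apply L'Hôpital, or use the standard hierarchy e^(|x|) ≫ |(-x)^2| as x → -∞.
The indeterminate product → 0, so the limit = 1.

Final answer: 1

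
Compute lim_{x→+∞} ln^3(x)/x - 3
The quotient is an ∞/∞ indeterminate form as x → +∞.
The polynomial denominator x dominates the logarithmic numerator (any positive power of x ≫ ln^3(x) as x → ∞), so the quotient → 0.
Adding the constant: 0 - 3 = -3. Limit = -3.

Final answer: -3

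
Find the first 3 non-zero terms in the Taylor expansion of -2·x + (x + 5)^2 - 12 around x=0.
x^2 + 8·x + 13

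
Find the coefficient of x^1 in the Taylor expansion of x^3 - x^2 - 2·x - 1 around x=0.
Expand to order 1: x^3 - x^2 - 2·x - 1 = -2·x - 1 + O(x^2).
The coefficient of x^1 is -2.

Final answer: -2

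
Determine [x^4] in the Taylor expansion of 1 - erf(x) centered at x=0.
Expand to order 4: 1 - erf(x) = 2·x^3/(3·√(π)) - 2·x/√(π) + 1 + O(x^5).
The coefficient of x^4 is 0.

Final answer: 0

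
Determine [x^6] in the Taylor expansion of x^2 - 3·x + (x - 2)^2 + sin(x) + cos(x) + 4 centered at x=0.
Expand to order 6: x^2 - 3·x + (x - 2)^2 + sin(x) + cos(x) + 4 = -x^6/720 + x^5/120 + x^4/24 - x^3/6 + 3·x^2/2 - 6·x + 9 + O(x^7).
The coefficient of x^6 is -1/720.

Final answer: -1/720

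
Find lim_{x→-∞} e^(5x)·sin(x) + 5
Evaluate the dominant behaviour as x → -∞; each term tends to a finite value or vanishes.
Limit = 5.

Final answer: 5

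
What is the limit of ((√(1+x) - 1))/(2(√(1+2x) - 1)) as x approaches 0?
Both numerator and denominator → 0 as x → 0; this is a 0/0 indeterminate form.
Expand each to leading order near x = 0: numerator ~ x/2, denominator ~ 2·x.
The limit of the ratio is 1/4.

Final answer: 1/4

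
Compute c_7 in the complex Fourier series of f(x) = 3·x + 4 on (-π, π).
Compute the real Fourier coefficients first: a_7 = 0, b_7 = 6/7.
Then c_7 = (a_7 − i·b_7)/2 = -3·i/7.

Final answer: -3·i/7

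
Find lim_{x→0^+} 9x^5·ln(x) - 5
The product is a 0·∞ indeterminate form at x → 0⁺.
Rewrite the product as 9·ln(x) / x^(-5) and apply L'Hôpital, or use the standard hierarchy x^(-5) ≫ |ln x| as x → 0⁺.
The indeterminate product → 0, so the limit = -5.

Final answer: -5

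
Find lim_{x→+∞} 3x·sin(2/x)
As x → +∞: let u = 2/x → 0⁺; then 3·x·sin(2/x) = 3·2·sin(u)/u → 3·2·1 = 6.
Limit = 6.

Final answer: 6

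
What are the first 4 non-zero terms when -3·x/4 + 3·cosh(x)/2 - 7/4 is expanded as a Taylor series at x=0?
x^4/16 + 3·x^2/4 - 3·x/4 - 1/4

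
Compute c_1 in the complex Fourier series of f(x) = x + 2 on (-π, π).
Compute the real Fourier coefficients first: a_1 = 0, b_1 = 2.
Then c_1 = (a_1 − i·b_1)/2 = -i.

Final answer: -i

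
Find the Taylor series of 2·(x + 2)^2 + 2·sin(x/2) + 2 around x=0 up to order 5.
x^5/1920 - x^3/24 + 2·x^2 + 9·x + 10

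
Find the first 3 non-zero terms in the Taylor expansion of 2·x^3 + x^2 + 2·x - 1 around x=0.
x^2 + 2·x - 1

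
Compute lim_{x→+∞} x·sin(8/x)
As x → +∞: let u = 8/x → 0⁺; then x·sin(8/x) = 8·sin(u)/u → 8·1 = 8.
Limit = 8.

Final answer: 8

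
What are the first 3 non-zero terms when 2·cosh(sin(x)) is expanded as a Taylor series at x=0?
-x^4/4 + x^2 + 2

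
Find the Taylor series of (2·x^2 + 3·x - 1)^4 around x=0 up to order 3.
-36·x^3 + 46·x^2 - 12·x + 1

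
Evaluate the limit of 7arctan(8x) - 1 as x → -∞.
Evaluate the dominant behaviour as x → -∞; each term tends to a finite value or vanishes.
Limit = -7·π/2 - 1.

Final answer: -7·π/2 - 1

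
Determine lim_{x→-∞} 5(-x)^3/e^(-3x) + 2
The quotient is an ∞/∞ indeterminate form as x → -∞.
Compare growth rates of the dominant terms (exponentials ≫ polynomials ≫ logarithms), or apply L'Hôpital's rule; the quotient → 0.
Adding the constant: 0 + 2 = 2. Limit = 2.

Final answer: 2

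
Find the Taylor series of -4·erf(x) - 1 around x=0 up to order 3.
8·x^3/(3·√(π)) - 8·x/√(π) - 1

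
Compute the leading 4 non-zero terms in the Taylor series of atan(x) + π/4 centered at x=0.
x^5/5 - x^3/3 + x + π/4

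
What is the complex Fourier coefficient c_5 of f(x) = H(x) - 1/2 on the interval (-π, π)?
Compute the real Fourier coefficients first: a_5 = 0, b_5 = 2/(5·π).
Then c_5 = (a_5 − i·b_5)/2 = -i/(5·π).

Final answer: -i/(5·π)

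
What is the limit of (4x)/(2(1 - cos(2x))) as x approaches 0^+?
Both numerator and denominator → 0 as x → 0^+; this is a 0/0 indeterminate form.
Expand each to leading order near x = 0: numerator ~ 4·x, denominator ~ 4·x^2.
The limit of the ratio is ∞.

Final answer: ∞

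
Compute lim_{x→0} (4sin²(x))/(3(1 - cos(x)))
Both numerator and denominator → 0 as x → 0; this is a 0/0 indeterminate form.
Expand each to leading order near x = 0: numerator ~ 4·x^2, denominator ~ 3·x^2/2.
The limit of the ratio is 8/3.

Final answer: 8/3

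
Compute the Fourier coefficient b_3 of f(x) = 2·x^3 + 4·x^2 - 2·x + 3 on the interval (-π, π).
b_3 = (1/π) ∫_{-π}^{π} f(x)·sin(3x) dx.
Evaluate the integral (use parity and integration by parts as needed): b_3 = -20/9 + 4·π^2/3.

Final answer: -20/9 + 4·π^2/3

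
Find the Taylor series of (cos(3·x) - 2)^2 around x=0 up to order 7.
-567·x^6/20 + 27·x^4/2 + 9·x^2 + 1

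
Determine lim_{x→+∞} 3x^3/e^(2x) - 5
The quotient is an ∞/∞ indeterminate form as x → +∞.
The exponential denominator e^(2x) dominates the polynomial numerator (e^x ≫ x^3 as x → ∞), so the quotient → 0.
Adding the constant: 0 - 5 = -5. Limit = -5.

Final answer: -5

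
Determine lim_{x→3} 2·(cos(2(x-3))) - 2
Direct substitution at x = 3 gives 0.

Final answer: 0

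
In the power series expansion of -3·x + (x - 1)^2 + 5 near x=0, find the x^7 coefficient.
Expand to order 7: -3·x + (x - 1)^2 + 5 = x^2 - 5·x + 6 + O(x^8).
The coefficient of x^7 is 0.

Final answer: 0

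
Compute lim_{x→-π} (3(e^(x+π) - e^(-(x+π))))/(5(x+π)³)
Both numerator and denominator → 0 as x → -π; this is a 0/0 indeterminate form.
Expand each to leading order near x = -π: numerator ~ 6·(x + π), denominator ~ 5·(x + π)^3.
The limit of the ratio is ∞.

Final answer: ∞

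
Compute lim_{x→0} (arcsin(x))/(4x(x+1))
Both numerator and denominator → 0 as x → 0; this is a 0/0 indeterminate form.
Expand each to leading order near x = 0: numerator ~ x, denominator ~ 4·x.
The limit of the ratio is 1/4.

Final answer: 1/4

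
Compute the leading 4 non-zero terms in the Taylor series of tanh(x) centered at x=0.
-17·x^7/315 + 2·x^5/15 - x^3/3 + x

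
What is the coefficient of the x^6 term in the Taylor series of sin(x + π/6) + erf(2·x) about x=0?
Expand to order 6: sin(x + π/6) + erf(2·x) = -x^6/1440 + x^5·(√(3)/240 + 32/(5·√(π))) + x^4/48 + x^3·(-16/(3·√(π)) - √(3)/12) - x^2/4 + x·(√(3)/2 + 4/√(π)) + 1/2 + O(x^7).
The coefficient of x^6 is -1/1440.

Final answer: -1/1440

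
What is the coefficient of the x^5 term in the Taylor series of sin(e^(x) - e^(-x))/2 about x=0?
-23/120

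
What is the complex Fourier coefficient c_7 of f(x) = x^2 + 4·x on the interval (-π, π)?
Compute the real Fourier coefficients first: a_7 = -4/49, b_7 = 8/7.
Then c_7 = (a_7 − i·b_7)/2 = -2/49 - 4·i/7.

Final answer: -2/49 - 4·i/7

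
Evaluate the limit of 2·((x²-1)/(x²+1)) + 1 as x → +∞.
Evaluate the dominant behaviour as x → +∞; each term tends to a finite value or vanishes.
Limit = 3.

Final answer: 3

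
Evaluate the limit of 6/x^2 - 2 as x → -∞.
Evaluate the dominant behaviour as x → -∞; each term tends to a finite value or vanishes.
Limit = -2.

Final answer: -2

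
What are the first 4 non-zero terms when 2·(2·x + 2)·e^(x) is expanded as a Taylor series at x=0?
8·x^3/3 + 6·x^2 + 8·x + 4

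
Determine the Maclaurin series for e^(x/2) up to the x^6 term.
x^6/46080 + x^5/3840 + x^4/384 + x^3/48 + x^2/8 + x/2 + 1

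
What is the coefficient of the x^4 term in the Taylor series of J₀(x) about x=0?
Expand to order 4: J₀(x) = x^4/64 - x^2/4 + 1 + O(x^5).
The coefficient of x^4 is 1/64.

Final answer: 1/64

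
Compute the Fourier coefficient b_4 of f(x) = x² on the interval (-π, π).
b_4 = (1/π) ∫_{-π}^{π} f(x)·sin(4x) dx.
Evaluate the integral (use parity and integration by parts as needed): b_4 = 0.

Final answer: 0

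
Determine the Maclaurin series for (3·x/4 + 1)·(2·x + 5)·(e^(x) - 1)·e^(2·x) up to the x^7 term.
67139·x^7/6720 + 27059·x^6/1440 + 2795·x^5/96 + 71·x^4/2 + 761·x^3/24 + 73·x^2/4 + 5·x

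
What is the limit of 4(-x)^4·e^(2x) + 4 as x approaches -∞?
The product is a 0·∞ indeterminate form at x → -∞.
Rewrite the product as 4(-x)^4 / e^(-2x) (an ∞/∞ form) and apply L'Hôpital, or use the standard hierarchy e^(2|x|) ≫ |(-x)^4| as x → -∞.
The indeterminate product → 0, so the limit = 4.

Final answer: 4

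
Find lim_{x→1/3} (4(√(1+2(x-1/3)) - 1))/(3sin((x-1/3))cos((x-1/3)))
Both numerator and denominator → 0 as x → 1/3; this is a 0/0 indeterminate form.
Expand each to leading order near x = 1/3: numerator ~ 4·(x - 1/3), denominator ~ 3·(x - 1/3).
The limit of the ratio is 4/3.

Final answer: 4/3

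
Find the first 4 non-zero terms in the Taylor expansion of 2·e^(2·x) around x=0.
8·x^3/3 + 4·x^2 + 4·x + 2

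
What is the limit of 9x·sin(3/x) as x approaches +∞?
As x → +∞: let u = 3/x → 0⁺; then 9·x·sin(3/x) = 9·3·sin(u)/u → 9·3·1 = 27.
Limit = 27.

Final answer: 27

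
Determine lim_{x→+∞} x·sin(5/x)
As x → +∞: let u = 5/x → 0⁺; then x·sin(5/x) = 5·sin(u)/u → 5·1 = 5.
Limit = 5.

Final answer: 5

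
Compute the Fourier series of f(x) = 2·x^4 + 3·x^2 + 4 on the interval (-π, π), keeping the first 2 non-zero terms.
(84 - 16·π^2)·cos(x) + 4 + π^2 + 2·π^4/5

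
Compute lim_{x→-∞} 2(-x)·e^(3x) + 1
The product is a 0·∞ indeterminate form at x → -∞.
Rewrite the product as 2(-x) / e^(-3x) (an ∞/∞ form) and apply L'Hôpital, or use the standard hierarchy e^(3|x|) ≫ |(-x)| as x → -∞.
The indeterminate product → 0, so the limit = 1.

Final answer: 1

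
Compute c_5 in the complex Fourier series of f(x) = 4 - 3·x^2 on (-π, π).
Compute the real Fourier coefficients first: a_5 = 12/25, b_5 = 0.
Then c_5 = (a_5 − i·b_5)/2 = 6/25.

Final answer: 6/25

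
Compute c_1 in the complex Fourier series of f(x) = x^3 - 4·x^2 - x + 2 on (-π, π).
Compute the real Fourier coefficients first: a_1 = 16, b_1 = -14 + 2·π^2.
Then c_1 = (a_1 − i·b_1)/2 = 8 - i·π^2 + 7·i.

Final answer: 8 - i·π^2 + 7·i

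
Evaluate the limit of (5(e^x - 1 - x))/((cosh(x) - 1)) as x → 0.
Both numerator and denominator → 0 as x → 0; this is a 0/0 indeterminate form.
Expand each to leading order near x = 0: numerator ~ 5·x^2/2, denominator ~ x^2/2.
The limit of the ratio is 5.

Final answer: 5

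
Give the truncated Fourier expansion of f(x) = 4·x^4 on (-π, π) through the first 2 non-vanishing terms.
(192 - 32·π^2)·cos(x) + 4·π^4/5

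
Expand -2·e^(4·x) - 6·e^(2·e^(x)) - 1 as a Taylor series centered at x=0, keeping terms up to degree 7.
x^7·(-2369·e^(2)/140 - 2048/315) + x^6·(-81·e^(2)/4 - 512/45) + x^5·(-227·e^(2)/10 - 256/15) + x^4·(-47·e^(2)/2 - 64/3) + x^3·(-22·e^(2) - 64/3) + x^2·(-18·e^(2) - 16) + x·(-12·e^(2) - 8) - 6·e^(2) - 3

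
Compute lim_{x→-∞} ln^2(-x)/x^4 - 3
The quotient is an ∞/∞ indeterminate form as x → -∞.
Compare growth rates of the dominant terms (exponentials ≫ polynomials ≫ logarithms), or apply L'Hôpital's rule; the quotient → 0.
Adding the constant: 0 - 3 = -3. Limit = -3.

Final answer: -3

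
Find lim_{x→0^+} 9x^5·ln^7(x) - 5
The product is a 0·∞ indeterminate form at x → 0⁺.
Rewrite the product as 9·ln^7(x) / x^(-5) and apply L'Hôpital, or use the standard hierarchy x^(-5) ≫ |ln x|^7 as x → 0⁺.
The indeterminate product → 0, so the limit = -5.

Final answer: -5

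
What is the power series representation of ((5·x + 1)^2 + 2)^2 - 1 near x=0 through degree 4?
625·x^4 + 500·x^3 + 250·x^2 + 60·x + 8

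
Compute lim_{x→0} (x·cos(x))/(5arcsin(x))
Both numerator and denominator → 0 as x → 0; this is a 0/0 indeterminate form.
Expand each to leading order near x = 0: numerator ~ x, denominator ~ 5·x.
The limit of the ratio is 1/5.

Final answer: 1/5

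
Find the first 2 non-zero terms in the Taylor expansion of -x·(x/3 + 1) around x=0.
-x^2/3 - x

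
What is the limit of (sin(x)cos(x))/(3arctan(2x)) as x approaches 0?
Both numerator and denominator → 0 as x → 0; this is a 0/0 indeterminate form.
Expand each to leading order near x = 0: numerator ~ x, denominator ~ 6·x.
The limit of the ratio is 1/6.

Final answer: 1/6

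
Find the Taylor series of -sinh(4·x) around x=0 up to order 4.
-32·x^3/3 - 4·x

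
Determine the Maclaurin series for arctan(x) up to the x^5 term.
x^5/5 - x^3/3 + x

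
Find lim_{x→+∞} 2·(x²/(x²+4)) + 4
Evaluate the dominant behaviour as x → +∞; each term tends to a finite value or vanishes.
Limit = 6.

Final answer: 6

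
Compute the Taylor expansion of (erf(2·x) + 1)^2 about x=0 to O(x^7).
3584·x^6/(45·π) + 64·x^5/(5·√(π)) - 128·x^4/(3·π) - 32·x^3/(3·√(π)) + 16·x^2/π + 8·x/√(π) + 1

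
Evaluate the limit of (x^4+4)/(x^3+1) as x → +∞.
This is an ∞/∞ indeterminate form as x → +∞.
Divide numerator and denominator by x^4 and let the lower-order terms vanish; the numerator's degree 4 exceeds the denominator's degree 3, so the quotient diverges.
Limit = ∞.

Final answer: ∞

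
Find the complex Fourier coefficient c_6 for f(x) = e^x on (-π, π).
Compute the real Fourier coefficients first: a_6 = (-1 + e^(2·π))·e^(-π)/(37·π), b_6 = (6 - 6·e^(2·π))·e^(-π)/(37·π).
Then c_6 = (a_6 − i·b_6)/2 = -e^(-π)/(74·π) + e^(π)/(74·π) - 3·i·e^(-π)/(37·π) + 3·i·e^(π)/(37·π).

Final answer: -e^(-π)/(74·π) + e^(π)/(74·π) - 3·i·e^(-π)/(37·π) + 3·i·e^(π)/(37·π)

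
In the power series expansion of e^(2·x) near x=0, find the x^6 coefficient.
Expand to order 6: e^(2·x) = 4·x^6/45 + 4·x^5/15 + 2·x^4/3 + 4·x^3/3 + 2·x^2 + 2·x + 1 + O(x^7).
The coefficient of x^6 is 4/45.

Final answer: 4/45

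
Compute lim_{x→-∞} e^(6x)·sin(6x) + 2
Evaluate the dominant behaviour as x → -∞; each term tends to a finite value or vanishes.
Limit = 2.

Final answer: 2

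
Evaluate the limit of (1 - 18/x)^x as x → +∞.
As x → +∞: this is the defining limit (1 - 18/x)^x → e^(-18).
Limit = e^(-18).

Final answer: e^(-18)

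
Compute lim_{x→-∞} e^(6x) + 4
Evaluate the dominant behaviour as x → -∞; each term tends to a finite value or vanishes.
Limit = 4.

Final answer: 4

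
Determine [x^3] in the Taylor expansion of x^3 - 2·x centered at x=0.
Expand to order 3: x^3 - 2·x = x^3 - 2·x + O(x^4).
The coefficient of x^3 is 1.

Final answer: 1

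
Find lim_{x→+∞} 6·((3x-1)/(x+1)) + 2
Evaluate the dominant behaviour as x → +∞; each term tends to a finite value or vanishes.
Limit = 20.

Final answer: 20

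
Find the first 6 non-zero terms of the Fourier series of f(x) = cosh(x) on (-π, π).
-cos(x)·sinh(π)/π + 2·cos(2·x)·sinh(π)/(5·π) - cos(3·x)·sinh(π)/(5·π) + 2·cos(4·x)·sinh(π)/(17·π) - cos(5·x)·sinh(π)/(13·π) + sinh(π)/π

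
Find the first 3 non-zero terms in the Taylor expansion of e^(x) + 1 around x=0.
x^2/2 + x + 2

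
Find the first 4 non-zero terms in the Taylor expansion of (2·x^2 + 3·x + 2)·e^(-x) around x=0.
7·x^4/12 - 5·x^3/6 + x + 2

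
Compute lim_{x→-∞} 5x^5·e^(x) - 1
The product is a 0·∞ indeterminate form at x → -∞.
Rewrite the product as 5x^5 / e^(-x) (an ∞/∞ form) and apply L'Hôpital, or use the standard hierarchy e^(|x|) ≫ |x^5| as x → -∞.
The indeterminate product → 0, so the limit = -1.

Final answer: -1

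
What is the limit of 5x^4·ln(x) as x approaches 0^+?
This is a 0·∞ indeterminate form at x → 0⁺.
Rewrite the product as 5·ln(x) / x^(-4) and apply L'Hôpital, or use the standard hierarchy x^(-4) ≫ |ln x| as x → 0⁺.
The indeterminate product → 0, so the limit = 0.

Final answer: 0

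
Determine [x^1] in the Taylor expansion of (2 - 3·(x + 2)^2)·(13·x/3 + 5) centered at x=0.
Expand to order 1: (2 - 3·(x + 2)^2)·(13·x/3 + 5) = -310·x/3 - 50 + O(x^2).
The coefficient of x^1 is -310/3.

Final answer: -310/3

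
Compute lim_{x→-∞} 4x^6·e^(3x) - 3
The product is a 0·∞ indeterminate form at x → -∞.
Rewrite the product as 4x^6 / e^(-3x) (an ∞/∞ form) and apply L'Hôpital, or use the standard hierarchy e^(3|x|) ≫ |x^6| as x → -∞.
The indeterminate product → 0, so the limit = -3.

Final answer: -3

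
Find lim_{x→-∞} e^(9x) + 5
Evaluate the dominant behaviour as x → -∞; each term tends to a finite value or vanishes.
Limit = 5.

Final answer: 5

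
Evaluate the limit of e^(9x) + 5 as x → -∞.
Evaluate the dominant behaviour as x → -∞; each term tends to a finite value or vanishes.
Limit = 5.

Final answer: 5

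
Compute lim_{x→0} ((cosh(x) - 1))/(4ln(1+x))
Both numerator and denominator → 0 as x → 0; this is a 0/0 indeterminate form.
Expand each to leading order near x = 0: numerator ~ x^2/2, denominator ~ 4·x.
The limit of the ratio is 0.

Final answer: 0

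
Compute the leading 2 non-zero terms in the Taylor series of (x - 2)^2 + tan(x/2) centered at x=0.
4 - 7·x/2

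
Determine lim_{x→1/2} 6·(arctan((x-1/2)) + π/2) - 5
Direct substitution at x = 1/2 gives -5 + 3·π.

Final answer: -5 + 3·π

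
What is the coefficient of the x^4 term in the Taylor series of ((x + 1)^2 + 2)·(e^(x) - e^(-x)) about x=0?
Expand to order 4: ((x + 1)^2 + 2)·(e^(x) - e^(-x)) = 2·x^4/3 + 3·x^3 + 4·x^2 + 6·x + O(x^5).
The coefficient of x^4 is 2/3.

Final answer: 2/3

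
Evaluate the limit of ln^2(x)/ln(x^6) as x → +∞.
This is an ∞/∞ indeterminate form as x → +∞.
Write ln(x^6) = 6·ln(x), reducing the quotient to ln(x)/6 → ∞.
Limit = ∞.

Final answer: ∞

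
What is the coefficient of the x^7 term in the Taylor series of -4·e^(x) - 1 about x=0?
Expand to order 7: -4·e^(x) - 1 = -x^7/1260 - x^6/180 - x^5/30 - x^4/6 - 2·x^3/3 - 2·x^2 - 4·x - 5 + O(x^8).
The coefficient of x^7 is -1/1260.

Final answer: -1/1260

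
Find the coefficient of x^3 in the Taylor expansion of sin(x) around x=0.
Expand to order 3: sin(x) = -x^3/6 + x + O(x^4).
The coefficient of x^3 is -1/6.

Final answer: -1/6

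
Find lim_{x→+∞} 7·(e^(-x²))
Evaluate the dominant behaviour as x → +∞; each term tends to a finite value or vanishes.
Limit = 0.

Final answer: 0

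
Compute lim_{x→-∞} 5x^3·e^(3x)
This is a 0·∞ indeterminate form at x → -∞.
Rewrite the product as 5x^3 / e^(-3x) (an ∞/∞ form) and apply L'Hôpital, or use the standard hierarchy e^(3|x|) ≫ |x^3| as x → -∞.
The indeterminate product → 0, so the limit = 0.

Final answer: 0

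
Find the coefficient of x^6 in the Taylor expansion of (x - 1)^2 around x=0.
Expand to order 6: (x - 1)^2 = x^2 - 2·x + 1 + O(x^7).
The coefficient of x^6 is 0.

Final answer: 0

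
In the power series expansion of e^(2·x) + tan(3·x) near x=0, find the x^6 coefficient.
Expand to order 6: e^(2·x) + tan(3·x) = 4·x^6/45 + 98·x^5/3 + 2·x^4/3 + 31·x^3/3 + 2·x^2 + 5·x + 1 + O(x^7).
The coefficient of x^6 is 4/45.

Final answer: 4/45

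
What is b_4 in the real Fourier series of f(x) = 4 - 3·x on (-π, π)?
b_4 = (1/π) ∫_{-π}^{π} f(x)·sin(4x) dx.
Evaluate the integral (use parity and integration by parts as needed): b_4 = 3/2.

Final answer: 3/2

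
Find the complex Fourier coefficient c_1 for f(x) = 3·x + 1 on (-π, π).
Compute the real Fourier coefficients first: a_1 = 0, b_1 = 6.
Then c_1 = (a_1 − i·b_1)/2 = -3·i.

Final answer: -3·i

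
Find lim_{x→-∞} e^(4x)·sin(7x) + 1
Evaluate the dominant behaviour as x → -∞; each term tends to a finite value or vanishes.
Limit = 1.

Final answer: 1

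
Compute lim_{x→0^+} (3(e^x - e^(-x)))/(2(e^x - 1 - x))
Both numerator and denominator → 0 as x → 0^+; this is a 0/0 indeterminate form.
Expand each to leading order near x = 0: numerator ~ 6·x, denominator ~ x^2.
The limit of the ratio is ∞.

Final answer: ∞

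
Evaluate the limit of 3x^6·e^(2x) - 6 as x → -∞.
The product is a 0·∞ indeterminate form at x → -∞.
Rewrite the product as 3x^6 / e^(-2x) (an ∞/∞ form) and apply L'Hôpital, or use the standard hierarchy e^(2|x|) ≫ |x^6| as x → -∞.
The indeterminate product → 0, so the limit = -6.

Final answer: -6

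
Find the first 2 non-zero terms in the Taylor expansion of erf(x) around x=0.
-2·x^3/(3·√(π)) + 2·x/√(π)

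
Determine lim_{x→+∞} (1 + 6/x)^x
As x → +∞: this is the defining limit (1 + 6/x)^x → e^6.
Limit = e^(6).

Final answer: e^(6)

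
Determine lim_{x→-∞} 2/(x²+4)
Evaluate the dominant behaviour as x → -∞; each term tends to a finite value or vanishes.
Limit = 0.

Final answer: 0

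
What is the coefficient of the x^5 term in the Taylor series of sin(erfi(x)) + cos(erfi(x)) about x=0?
Expand to order 5: sin(erfi(x)) + cos(erfi(x)) = x^5·(-4/(3·π^(3/2)) + 4/(15·π^(5/2)) + 1/(5·√(π))) + x^4·(-4/(3·π) + 2/(3·π^2)) + x^3·(-4/(3·π^(3/2)) + 2/(3·√(π))) - 2·x^2/π + 2·x/√(π) + 1 + O(x^6).
The coefficient of x^5 is -4/(3·π^(3/2)) + 4/(15·π^(5/2)) + 1/(5·√(π)).

Final answer: -4/(3·π^(3/2)) + 4/(15·π^(5/2)) + 1/(5·√(π))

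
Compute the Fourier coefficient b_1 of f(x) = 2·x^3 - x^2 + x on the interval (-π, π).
b_1 = (1/π) ∫_{-π}^{π} f(x)·sin(1x) dx.
Evaluate the integral (use parity and integration by parts as needed): b_1 = -22 + 4·π^2.

Final answer: -22 + 4·π^2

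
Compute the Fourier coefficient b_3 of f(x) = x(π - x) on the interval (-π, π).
b_3 = (1/π) ∫_{-π}^{π} f(x)·sin(3x) dx.
Evaluate the integral (use parity and integration by parts as needed): b_3 = 2·π/3.

Final answer: 2·π/3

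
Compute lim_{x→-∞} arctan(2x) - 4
Evaluate the dominant behaviour as x → -∞; each term tends to a finite value or vanishes.
Limit = -4 - π/2.

Final answer: -4 - π/2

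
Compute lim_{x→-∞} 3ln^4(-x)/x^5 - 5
The quotient is an ∞/∞ indeterminate form as x → -∞.
Compare growth rates of the dominant terms (exponentials ≫ polynomials ≫ logarithms), or apply L'Hôpital's rule; the quotient → 0.
Adding the constant: 0 - 5 = -5. Limit = -5.

Final answer: -5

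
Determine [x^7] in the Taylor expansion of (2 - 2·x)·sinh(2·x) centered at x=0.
Expand to order 7: (2 - 2·x)·sinh(2·x) = 16·x^7/315 - 8·x^6/15 + 8·x^5/15 - 8·x^4/3 + 8·x^3/3 - 4·x^2 + 4·x + O(x^8).
The coefficient of x^7 is 16/315.

Final answer: 16/315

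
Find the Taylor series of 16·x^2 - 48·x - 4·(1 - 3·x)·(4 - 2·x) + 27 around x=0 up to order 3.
-8·x^2 + 8·x + 11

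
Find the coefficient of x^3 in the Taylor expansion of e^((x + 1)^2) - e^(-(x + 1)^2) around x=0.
-2·e^(-1)/3 + 10·e/3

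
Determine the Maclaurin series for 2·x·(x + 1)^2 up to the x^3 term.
2·x^3 + 4·x^2 + 2·x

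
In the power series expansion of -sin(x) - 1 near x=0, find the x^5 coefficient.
Expand to order 5: -sin(x) - 1 = -x^5/120 + x^3/6 - x - 1 + O(x^6).
The coefficient of x^5 is -1/120.

Final answer: -1/120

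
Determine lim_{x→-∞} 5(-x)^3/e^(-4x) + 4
The quotient is an ∞/∞ indeterminate form as x → -∞.
Compare growth rates of the dominant terms (exponentials ≫ polynomials ≫ logarithms), or apply L'Hôpital's rule; the quotient → 0.
Adding the constant: 0 + 4 = 4. Limit = 4.

Final answer: 4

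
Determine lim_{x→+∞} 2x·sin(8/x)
As x → +∞: let u = 8/x → 0⁺; then 2·x·sin(8/x) = 2·8·sin(u)/u → 2·8·1 = 16.
Limit = 16.

Final answer: 16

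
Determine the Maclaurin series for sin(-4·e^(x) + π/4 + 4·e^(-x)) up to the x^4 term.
80·√(2)·x^4 + 42·√(2)·x^3 - 16·√(2)·x^2 - 4·√(2)·x + √(2)/2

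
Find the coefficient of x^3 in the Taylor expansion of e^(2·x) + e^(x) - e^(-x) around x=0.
Expand to order 3: e^(2·x) + e^(x) - e^(-x) = 5·x^3/3 + 2·x^2 + 4·x + 1 + O(x^4).
The coefficient of x^3 is 5/3.

Final answer: 5/3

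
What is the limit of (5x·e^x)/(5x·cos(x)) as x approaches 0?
Both numerator and denominator → 0 as x → 0; this is a 0/0 indeterminate form.
Expand each to leading order near x = 0: numerator ~ 5·x, denominator ~ 5·x.
The limit of the ratio is 1.

Final answer: 1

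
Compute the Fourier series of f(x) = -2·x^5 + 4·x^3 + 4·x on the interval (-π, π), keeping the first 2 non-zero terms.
(-520 - 4·π^4 + 88·π^2)·sin(x) + (-14·π^2 + 17 + 2·π^4)·sin(2·x)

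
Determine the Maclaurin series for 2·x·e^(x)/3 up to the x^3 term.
x^3/3 + 2·x^2/3 + 2·x/3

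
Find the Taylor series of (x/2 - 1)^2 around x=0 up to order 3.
x^2/4 - x + 1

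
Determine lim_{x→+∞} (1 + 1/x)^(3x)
As x → +∞: write (1 + 1/x)^(3x) = ((1 + 1/x)^x)^3 → (e^1)^3 = e^3.
Limit = e^(3).

Final answer: e^(3)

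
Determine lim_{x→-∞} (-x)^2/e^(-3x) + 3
The quotient is an ∞/∞ indeterminate form as x → -∞.
Compare growth rates of the dominant terms (exponentials ≫ polynomials ≫ logarithms), or apply L'Hôpital's rule; the quotient → 0.
Adding the constant: 0 + 3 = 3. Limit = 3.

Final answer: 3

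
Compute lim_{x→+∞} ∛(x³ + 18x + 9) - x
This is an ∞ − ∞ indeterminate form.
Multiply by (A² + AB + B²)/(A² + AB + B²) where A = ∛(x³+18x + 9), B = x to use A³ − B³ = (A−B)(A²+AB+B²); the x³ terms cancel, leaving (18x + 9)/(A²+AB+B²) with denominator ~ 3x², so the limit is 0.
Limit = 0.

Final answer: 0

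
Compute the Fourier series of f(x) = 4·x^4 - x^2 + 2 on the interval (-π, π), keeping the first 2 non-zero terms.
(196 - 32·π^2)·cos(x) - π^2/3 + 2 + 4·π^4/5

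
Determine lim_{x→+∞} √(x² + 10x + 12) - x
This is an ∞ − ∞ indeterminate form.
Multiply and divide by the conjugate √(x²+10x + 12) + x; the x² terms cancel, leaving (10x + 12)/(√(x²+10x + 12)+x) → 10/2 = 5.
Limit = 5.

Final answer: 5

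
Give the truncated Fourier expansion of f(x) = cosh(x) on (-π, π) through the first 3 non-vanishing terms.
-cos(x)·sinh(π)/π + 2·cos(2·x)·sinh(π)/(5·π) + sinh(π)/π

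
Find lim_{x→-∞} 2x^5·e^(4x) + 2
The product is a 0·∞ indeterminate form at x → -∞.
Rewrite the product as 2x^5 / e^(-4x) (an ∞/∞ form) and apply L'Hôpital, or use the standard hierarchy e^(4|x|) ≫ |x^5| as x → -∞.
The indeterminate product → 0, so the limit = 2.

Final answer: 2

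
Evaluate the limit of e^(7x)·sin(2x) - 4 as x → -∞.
Evaluate the dominant behaviour as x → -∞; each term tends to a finite value or vanishes.
Limit = -4.

Final answer: -4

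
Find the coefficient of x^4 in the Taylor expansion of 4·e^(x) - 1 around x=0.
Expand to order 4: 4·e^(x) - 1 = x^4/6 + 2·x^3/3 + 2·x^2 + 4·x + 3 + O(x^5).
The coefficient of x^4 is 1/6.

Final answer: 1/6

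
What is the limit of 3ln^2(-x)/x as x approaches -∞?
This is an ∞/∞ indeterminate form as x → -∞.
Compare growth rates of the dominant terms (exponentials ≫ polynomials ≫ logarithms), or apply L'Hôpital's rule; the quotient → 0.
Limit = 0.

Final answer: 0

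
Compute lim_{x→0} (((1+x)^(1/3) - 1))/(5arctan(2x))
Both numerator and denominator → 0 as x → 0; this is a 0/0 indeterminate form.
Expand each to leading order near x = 0: numerator ~ x/3, denominator ~ 10·x.
The limit of the ratio is 1/30.

Final answer: 1/30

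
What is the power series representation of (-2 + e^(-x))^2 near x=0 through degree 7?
-31·x^7/1260 + x^6/12 - 7·x^5/30 + x^4/2 - 2·x^3/3 + 2·x + 1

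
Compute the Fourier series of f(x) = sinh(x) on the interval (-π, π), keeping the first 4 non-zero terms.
sin(x)·sinh(π)/π - 4·sin(2·x)·sinh(π)/(5·π) + 3·sin(3·x)·sinh(π)/(5·π) - 8·sin(4·x)·sinh(π)/(17·π)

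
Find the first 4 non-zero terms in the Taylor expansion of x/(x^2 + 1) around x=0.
-x^7 + x^5 - x^3 + x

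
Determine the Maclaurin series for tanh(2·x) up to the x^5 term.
64·x^5/15 - 8·x^3/3 + 2·x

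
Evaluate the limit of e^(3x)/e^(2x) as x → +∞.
This is an ∞/∞ indeterminate form as x → +∞.
Rewrite e^(3x)/e^(2x) = e^((3−2)x) = e^(x); the exponent coefficient is 1 > 0 so e^(x) → ∞.
Limit = ∞.

Final answer: ∞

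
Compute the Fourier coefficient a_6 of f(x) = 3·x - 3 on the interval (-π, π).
a_6 = (1/π) ∫_{-π}^{π} f(x)·cos(6x) dx.
Evaluate the integral (use parity and integration by parts as needed): a_6 = 0.

Final answer: 0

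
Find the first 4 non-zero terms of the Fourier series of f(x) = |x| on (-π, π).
-4·cos(x)/π - 4·cos(3·x)/(9·π) - 4·cos(5·x)/(25·π) + π/2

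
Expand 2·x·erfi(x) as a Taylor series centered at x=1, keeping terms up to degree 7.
2·erfi(1) + (2·√(π)·erfi(1) + 4·e)·(x - 1)/√(π) + 8·e·(x - 1)^2/√(π) + 8·e·(x - 1)^3/√(π) + 22·e·(x - 1)^4/(3·√(π)) + 88·e·(x - 1)^5/(15·√(π)) + 64·e·(x - 1)^6/(15·√(π)) + 892·e·(x - 1)^7/(315·√(π))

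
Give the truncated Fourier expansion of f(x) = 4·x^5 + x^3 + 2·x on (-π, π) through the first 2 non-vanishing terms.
(-158·π^2 + 8·π^4 + 952)·sin(x) + (-4·π^4 - 61/2 + 19·π^2)·sin(2·x)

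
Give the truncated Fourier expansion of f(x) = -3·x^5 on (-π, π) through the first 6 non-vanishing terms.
(-720 - 6·π^4 + 120·π^2)·sin(x) + (-15·π^2 + 45/2 + 3·π^4)·sin(2·x) + (-2·π^4 - 80/27 + 40·π^2/9)·sin(3·x) + (-15·π^2/8 + 45/64 + 3·π^4/2)·sin(4·x) + (-6·π^4/5 - 144/625 + 24·π^2/25)·sin(5·x) + (-5·π^2/9 + 5/54 + π^4)·sin(6·x)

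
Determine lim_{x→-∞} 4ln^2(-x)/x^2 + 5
The quotient is an ∞/∞ indeterminate form as x → -∞.
Compare growth rates of the dominant terms (exponentials ≫ polynomials ≫ logarithms), or apply L'Hôpital's rule; the quotient → 0.
Adding the constant: 0 + 5 = 5. Limit = 5.

Final answer: 5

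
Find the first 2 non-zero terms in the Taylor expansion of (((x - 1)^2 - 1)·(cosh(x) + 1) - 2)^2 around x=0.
16·x + 4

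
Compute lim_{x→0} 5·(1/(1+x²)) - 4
Direct substitution at x = 0 gives 1.

Final answer: 1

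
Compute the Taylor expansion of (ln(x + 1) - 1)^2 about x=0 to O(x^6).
-37·x^5/30 + 17·x^4/12 - 5·x^3/3 + 2·x^2 - 2·x + 1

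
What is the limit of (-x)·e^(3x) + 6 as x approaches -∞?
The product is a 0·∞ indeterminate form at x → -∞.
Rewrite the product as (-x) / e^(-3x) (an ∞/∞ form) and apply L'Hôpital, or use the standard hierarchy e^(3|x|) ≫ |(-x)| as x → -∞.
The indeterminate product → 0, so the limit = 6.

Final answer: 6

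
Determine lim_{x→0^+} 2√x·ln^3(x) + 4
The product is a 0·∞ indeterminate form at x → 0⁺.
Rewrite the product as 2·ln^3(x) / x^(-1/2) and apply L'Hôpital, or use the standard hierarchy x^(-1/2) ≫ |ln x|^3 as x → 0⁺.
The indeterminate product → 0, so the limit = 4.

Final answer: 4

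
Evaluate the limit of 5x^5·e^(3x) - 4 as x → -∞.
The product is a 0·∞ indeterminate form at x → -∞.
Rewrite the product as 5x^5 / e^(-3x) (an ∞/∞ form) and apply L'Hôpital, or use the standard hierarchy e^(3|x|) ≫ |x^5| as x → -∞.
The indeterminate product → 0, so the limit = -4.

Final answer: -4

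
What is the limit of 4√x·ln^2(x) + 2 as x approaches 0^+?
The product is a 0·∞ indeterminate form at x → 0⁺.
Rewrite the product as 4·ln^2(x) / x^(-1/2) and apply L'Hôpital, or use the standard hierarchy x^(-1/2) ≫ |ln x|^2 as x → 0⁺.
The indeterminate product → 0, so the limit = 2.

Final answer: 2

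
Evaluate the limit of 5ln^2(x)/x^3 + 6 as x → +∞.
The quotient is an ∞/∞ indeterminate form as x → +∞.
The polynomial denominator x^3 dominates the logarithmic numerator (any positive power of x ≫ ln^2(x) as x → ∞), so the quotient → 0.
Adding the constant: 0 + 6 = 6. Limit = 6.

Final answer: 6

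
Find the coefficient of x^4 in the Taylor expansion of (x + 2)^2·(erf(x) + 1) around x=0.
Expand to order 4: (x + 2)^2·(erf(x) + 1) = -8·x^4/(3·√(π)) - 2·x^3/(3·√(π)) + x^2·(1 + 8/√(π)) + x·(4 + 8/√(π)) + 4 + O(x^5).
The coefficient of x^4 is -8/(3·√(π)).

Final answer: -8/(3·√(π))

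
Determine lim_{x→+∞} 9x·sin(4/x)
As x → +∞: let u = 4/x → 0⁺; then 9·x·sin(4/x) = 9·4·sin(u)/u → 9·4·1 = 36.
Limit = 36.

Final answer: 36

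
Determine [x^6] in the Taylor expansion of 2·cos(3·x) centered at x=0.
Expand to order 6: 2·cos(3·x) = -81·x^6/40 + 27·x^4/4 - 9·x^2 + 2 + O(x^7).
The coefficient of x^6 is -81/40.

Final answer: -81/40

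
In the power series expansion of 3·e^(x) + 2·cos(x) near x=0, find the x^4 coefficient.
Expand to order 4: 3·e^(x) + 2·cos(x) = 5·x^4/24 + x^3/2 + x^2/2 + 3·x + 5 + O(x^5).
The coefficient of x^4 is 5/24.

Final answer: 5/24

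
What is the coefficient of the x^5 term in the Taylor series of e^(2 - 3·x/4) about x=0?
Expand to order 5: e^(2 - 3·x/4) = -81·x^5·e^(2)/40960 + 27·x^4·e^(2)/2048 - 9·x^3·e^(2)/128 + 9·x^2·e^(2)/32 - 3·x·e^(2)/4 + e^(2) + O(x^6).
The coefficient of x^5 is -81·e^(2)/40960.

Final answer: -81·e^(2)/40960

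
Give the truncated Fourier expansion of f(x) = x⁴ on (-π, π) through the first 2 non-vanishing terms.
(48 - 8·π^2)·cos(x) + π^4/5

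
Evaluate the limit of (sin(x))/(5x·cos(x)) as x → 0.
Both numerator and denominator → 0 as x → 0; this is a 0/0 indeterminate form.
Expand each to leading order near x = 0: numerator ~ x, denominator ~ 5·x.
The limit of the ratio is 1/5.

Final answer: 1/5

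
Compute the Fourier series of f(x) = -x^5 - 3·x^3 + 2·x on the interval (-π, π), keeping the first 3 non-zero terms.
(-200 - 2·π^4 + 34·π^2)·sin(x) + (-2·π^2 + 1 + π^4)·sin(2·x) + (-2·π^4/3 - 14·π^2/27 + 136/81)·sin(3·x)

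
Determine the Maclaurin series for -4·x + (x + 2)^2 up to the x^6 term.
x^2 + 4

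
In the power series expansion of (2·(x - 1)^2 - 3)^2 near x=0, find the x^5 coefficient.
Expand to order 5: (2·(x - 1)^2 - 3)^2 = 4·x^4 - 16·x^3 + 12·x^2 + 8·x + 1 + O(x^6).
The coefficient of x^5 is 0.

Final answer: 0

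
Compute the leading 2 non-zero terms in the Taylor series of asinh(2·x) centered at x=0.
-4·x^3/3 + 2·x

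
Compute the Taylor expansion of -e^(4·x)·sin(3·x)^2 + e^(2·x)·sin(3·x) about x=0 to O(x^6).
281·x^5/40 - 50·x^4 - 69·x^3/2 - 3·x^2 + 3·x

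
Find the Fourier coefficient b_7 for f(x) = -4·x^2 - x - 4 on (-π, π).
b_7 = (1/π) ∫_{-π}^{π} f(x)·sin(7x) dx.
Evaluate the integral (use parity and integration by parts as needed): b_7 = -2/7.

Final answer: -2/7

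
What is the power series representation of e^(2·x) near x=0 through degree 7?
8·x^7/315 + 4·x^6/45 + 4·x^5/15 + 2·x^4/3 + 4·x^3/3 + 2·x^2 + 2·x + 1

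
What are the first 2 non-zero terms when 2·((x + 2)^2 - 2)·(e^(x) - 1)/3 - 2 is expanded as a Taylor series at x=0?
4·x/3 - 2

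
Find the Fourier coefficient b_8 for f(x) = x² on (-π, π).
b_8 = (1/π) ∫_{-π}^{π} f(x)·sin(8x) dx.
Evaluate the integral (use parity and integration by parts as needed): b_8 = 0.

Final answer: 0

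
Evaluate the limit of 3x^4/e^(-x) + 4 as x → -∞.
The quotient is an ∞/∞ indeterminate form as x → -∞.
Compare growth rates of the dominant terms (exponentials ≫ polynomials ≫ logarithms), or apply L'Hôpital's rule; the quotient → 0.
Adding the constant: 0 + 4 = 4. Limit = 4.

Final answer: 4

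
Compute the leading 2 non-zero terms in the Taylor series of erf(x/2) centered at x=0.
-x^3/(12·√(π)) + x/√(π)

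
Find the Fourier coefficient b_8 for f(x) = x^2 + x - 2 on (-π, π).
b_8 = (1/π) ∫_{-π}^{π} f(x)·sin(8x) dx.
Evaluate the integral (use parity and integration by parts as needed): b_8 = -1/4.

Final answer: -1/4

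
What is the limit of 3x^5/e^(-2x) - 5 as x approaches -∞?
The quotient is an ∞/∞ indeterminate form as x → -∞.
Compare growth rates of the dominant terms (exponentials ≫ polynomials ≫ logarithms), or apply L'Hôpital's rule; the quotient → 0.
Adding the constant: 0 - 5 = -5. Limit = -5.

Final answer: -5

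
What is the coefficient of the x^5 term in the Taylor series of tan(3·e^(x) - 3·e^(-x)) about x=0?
21457/20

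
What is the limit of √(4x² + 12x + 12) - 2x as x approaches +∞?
As x → +∞: multiply by the conjugate to get (12x+12)/(√(4x²+12x+12)+2x); the denominator ~ 4x, so the limit is 12/4 = 3.
Limit = 3.

Final answer: 3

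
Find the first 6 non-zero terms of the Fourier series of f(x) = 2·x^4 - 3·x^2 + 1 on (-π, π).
(108 - 16·π^2)·cos(x) + (-9 + 4·π^2)·cos(2·x) + (68/27 - 16·π^2/9)·cos(3·x) + (-9/8 + π^2)·cos(4·x) + (396/625 - 16·π^2/25)·cos(5·x) - π^2 + 1 + 2·π^4/5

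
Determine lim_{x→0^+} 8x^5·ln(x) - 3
The product is a 0·∞ indeterminate form at x → 0⁺.
Rewrite the product as 8·ln(x) / x^(-5) and apply L'Hôpital, or use the standard hierarchy x^(-5) ≫ |ln x| as x → 0⁺.
The indeterminate product → 0, so the limit = -3.

Final answer: -3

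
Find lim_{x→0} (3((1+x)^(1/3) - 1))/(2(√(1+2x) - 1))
Both numerator and denominator → 0 as x → 0; this is a 0/0 indeterminate form.
Expand each to leading order near x = 0: numerator ~ x, denominator ~ 2·x.
The limit of the ratio is 1/2.

Final answer: 1/2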